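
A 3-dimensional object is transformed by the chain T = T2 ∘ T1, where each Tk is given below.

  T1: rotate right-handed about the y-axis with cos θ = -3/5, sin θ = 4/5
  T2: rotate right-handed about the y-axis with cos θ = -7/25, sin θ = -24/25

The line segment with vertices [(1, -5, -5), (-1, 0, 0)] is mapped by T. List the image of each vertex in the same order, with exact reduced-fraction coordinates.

T1 rotate right-handed about the y-axis with cos θ = -3/5, sin θ = 4/5: (1, -5, -5) → (-23/5, -5, 11/5); (-1, 0, 0) → (3/5, 0, 4/5)
T2 rotate right-handed about the y-axis with cos θ = -7/25, sin θ = -24/25: (-23/5, -5, 11/5) → (-103/125, -5, -629/125); (3/5, 0, 4/5) → (-117/125, 0, 44/125)

image vertices: (-103/125, -5, -629/125), (-117/125, 0, 44/125)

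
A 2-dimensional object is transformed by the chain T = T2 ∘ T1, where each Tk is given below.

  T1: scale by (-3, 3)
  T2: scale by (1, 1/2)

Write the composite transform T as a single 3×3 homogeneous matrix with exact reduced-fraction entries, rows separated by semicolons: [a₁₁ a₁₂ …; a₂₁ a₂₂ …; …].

T = [-3 0 0; 0 3/2 0; 0 0 1]

T1 = [-3 0 0; 0 3 0; 0 0 1]
T2·T1 = [-3 0 0; 0 3/2 0; 0 0 1]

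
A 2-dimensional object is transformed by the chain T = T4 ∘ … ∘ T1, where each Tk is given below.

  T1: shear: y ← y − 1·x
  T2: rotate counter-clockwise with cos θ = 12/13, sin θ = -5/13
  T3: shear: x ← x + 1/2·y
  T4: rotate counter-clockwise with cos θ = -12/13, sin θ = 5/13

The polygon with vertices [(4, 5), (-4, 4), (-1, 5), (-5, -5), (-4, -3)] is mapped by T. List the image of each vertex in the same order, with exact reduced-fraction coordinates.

image vertices: (-548/169, 341/169), (-1180/169, -1142/169), (-1063/169, -1283/338), (445/169, -1075/338), (164/169, -519/169)

T1 shear: y ← y − 1·x: (4, 5) → (4, 1); (-4, 4) → (-4, 8); (-1, 5) → (-1, 6); (-5, -5) → (-5, 0); (-4, -3) → (-4, 1)
T2 rotate counter-clockwise with cos θ = 12/13, sin θ = -5/13: (4, 1) → (53/13, -8/13); (-4, 8) → (-8/13, 116/13); (-1, 6) → (18/13, 77/13); (-5, 0) → (-60/13, 25/13); (-4, 1) → (-43/13, 32/13)
T3 shear: x ← x + 1/2·y: (53/13, -8/13) → (49/13, -8/13); (-8/13, 116/13) → (50/13, 116/13); (18/13, 77/13) → (113/26, 77/13); (-60/13, 25/13) → (-95/26, 25/13); (-43/13, 32/13) → (-27/13, 32/13)
T4 rotate counter-clockwise with cos θ = -12/13, sin θ = 5/13: (49/13, -8/13) → (-548/169, 341/169); (50/13, 116/13) → (-1180/169, -1142/169); (113/26, 77/13) → (-1063/169, -1283/338); (-95/26, 25/13) → (445/169, -1075/338); (-27/13, 32/13) → (164/169, -519/169)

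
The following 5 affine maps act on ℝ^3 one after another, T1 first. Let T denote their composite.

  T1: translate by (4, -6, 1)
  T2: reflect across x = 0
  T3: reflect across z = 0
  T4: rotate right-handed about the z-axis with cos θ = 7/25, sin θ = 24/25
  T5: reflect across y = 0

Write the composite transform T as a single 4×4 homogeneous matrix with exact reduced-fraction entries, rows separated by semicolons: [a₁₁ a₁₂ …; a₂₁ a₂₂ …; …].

T1 = [1 0 0 4; 0 1 0 -6; 0 0 1 1; 0 0 0 1]
T2·T1 = [-1 0 0 -4; 0 1 0 -6; 0 0 1 1; 0 0 0 1]
T3·…·T1 = [-1 0 0 -4; 0 1 0 -6; 0 0 -1 -1; 0 0 0 1]
T4·…·T1 = [-7/25 -24/25 0 116/25; -24/25 7/25 0 -138/25; 0 0 -1 -1; 0 0 0 1]
T5·…·T1 = [-7/25 -24/25 0 116/25; 24/25 -7/25 0 138/25; 0 0 -1 -1; 0 0 0 1]

T = [-7/25 -24/25 0 116/25; 24/25 -7/25 0 138/25; 0 0 -1 -1; 0 0 0 1]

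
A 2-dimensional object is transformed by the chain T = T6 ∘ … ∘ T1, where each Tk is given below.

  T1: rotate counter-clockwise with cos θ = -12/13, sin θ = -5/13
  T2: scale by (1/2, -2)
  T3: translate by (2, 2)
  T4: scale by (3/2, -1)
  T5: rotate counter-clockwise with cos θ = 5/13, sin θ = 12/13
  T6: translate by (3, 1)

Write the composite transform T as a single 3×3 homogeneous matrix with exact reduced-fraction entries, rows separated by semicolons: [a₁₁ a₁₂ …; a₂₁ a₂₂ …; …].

T1 = [-12/13 5/13 0; -5/13 -12/13 0; 0 0 1]
T2·T1 = [-6/13 5/26 0; 10/13 24/13 0; 0 0 1]
T3·…·T1 = [-6/13 5/26 2; 10/13 24/13 2; 0 0 1]
T4·…·T1 = [-9/13 15/52 3; -10/13 -24/13 -2; 0 0 1]
T5·…·T1 = [75/169 1227/676 3; -158/169 -75/169 2; 0 0 1]
T6·…·T1 = [75/169 1227/676 6; -158/169 -75/169 3; 0 0 1]

T = [75/169 1227/676 6; -158/169 -75/169 3; 0 0 1]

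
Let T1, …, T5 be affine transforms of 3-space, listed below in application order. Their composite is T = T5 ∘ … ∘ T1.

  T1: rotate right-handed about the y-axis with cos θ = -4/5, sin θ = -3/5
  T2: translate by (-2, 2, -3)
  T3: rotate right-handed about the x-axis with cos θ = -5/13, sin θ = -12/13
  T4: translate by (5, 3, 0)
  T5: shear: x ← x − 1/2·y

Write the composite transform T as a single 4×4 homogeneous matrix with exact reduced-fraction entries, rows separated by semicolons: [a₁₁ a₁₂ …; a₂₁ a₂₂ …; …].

T1 = [-4/5 0 -3/5 0; 0 1 0 0; 3/5 0 -4/5 0; 0 0 0 1]
T2·T1 = [-4/5 0 -3/5 -2; 0 1 0 2; 3/5 0 -4/5 -3; 0 0 0 1]
T3·…·T1 = [-4/5 0 -3/5 -2; 36/65 -5/13 -48/65 -46/13; -3/13 -12/13 4/13 -9/13; 0 0 0 1]
T4·…·T1 = [-4/5 0 -3/5 3; 36/65 -5/13 -48/65 -7/13; -3/13 -12/13 4/13 -9/13; 0 0 0 1]
T5·…·T1 = [-14/13 5/26 -3/13 85/26; 36/65 -5/13 -48/65 -7/13; -3/13 -12/13 4/13 -9/13; 0 0 0 1]

T = [-14/13 5/26 -3/13 85/26; 36/65 -5/13 -48/65 -7/13; -3/13 -12/13 4/13 -9/13; 0 0 0 1]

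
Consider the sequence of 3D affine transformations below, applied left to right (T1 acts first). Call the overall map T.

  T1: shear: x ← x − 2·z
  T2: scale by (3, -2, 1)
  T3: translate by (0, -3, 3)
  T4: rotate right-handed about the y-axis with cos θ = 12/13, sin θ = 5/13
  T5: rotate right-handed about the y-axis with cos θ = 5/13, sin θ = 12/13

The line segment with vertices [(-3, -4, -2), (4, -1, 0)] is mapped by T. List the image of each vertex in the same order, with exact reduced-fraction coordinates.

T1 shear: x ← x − 2·z: (-3, -4, -2) → (1, -4, -2); (4, -1, 0) → (4, -1, 0)
T2 scale by (3, -2, 1): (1, -4, -2) → (3, 8, -2); (4, -1, 0) → (12, 2, 0)
T3 translate by (0, -3, 3): (3, 8, -2) → (3, 5, 1); (12, 2, 0) → (12, -1, 3)
T4 rotate right-handed about the y-axis with cos θ = 12/13, sin θ = 5/13: (3, 5, 1) → (41/13, 5, -3/13); (12, -1, 3) → (159/13, -1, -24/13)
T5 rotate right-handed about the y-axis with cos θ = 5/13, sin θ = 12/13: (41/13, 5, -3/13) → (1, 5, -3); (159/13, -1, -24/13) → (3, -1, -12)

image vertices: (1, 5, -3), (3, -1, -12)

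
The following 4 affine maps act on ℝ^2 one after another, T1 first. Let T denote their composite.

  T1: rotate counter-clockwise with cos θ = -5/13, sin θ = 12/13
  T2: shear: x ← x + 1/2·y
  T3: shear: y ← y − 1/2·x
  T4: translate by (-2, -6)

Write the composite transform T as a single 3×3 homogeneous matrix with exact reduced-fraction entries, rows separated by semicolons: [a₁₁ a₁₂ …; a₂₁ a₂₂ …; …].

T1 = [-5/13 -12/13 0; 12/13 -5/13 0; 0 0 1]
T2·T1 = [1/13 -29/26 0; 12/13 -5/13 0; 0 0 1]
T3·…·T1 = [1/13 -29/26 0; 23/26 9/52 0; 0 0 1]
T4·…·T1 = [1/13 -29/26 -2; 23/26 9/52 -6; 0 0 1]

T = [1/13 -29/26 -2; 23/26 9/52 -6; 0 0 1]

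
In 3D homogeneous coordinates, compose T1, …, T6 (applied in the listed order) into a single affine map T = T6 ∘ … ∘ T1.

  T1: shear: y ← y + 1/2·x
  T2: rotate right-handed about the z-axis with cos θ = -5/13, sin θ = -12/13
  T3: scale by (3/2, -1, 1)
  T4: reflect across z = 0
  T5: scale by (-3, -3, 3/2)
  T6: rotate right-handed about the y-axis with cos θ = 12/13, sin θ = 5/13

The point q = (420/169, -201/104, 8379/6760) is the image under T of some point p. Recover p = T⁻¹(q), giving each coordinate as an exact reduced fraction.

T1 = [1 0 0 0; 1/2 1 0 0; 0 0 1 0; 0 0 0 1]
T2·T1 = [1/13 12/13 0 0; -29/26 -5/13 0 0; 0 0 1 0; 0 0 0 1]
T3·…·T1 = [3/26 18/13 0 0; 29/26 5/13 0 0; 0 0 1 0; 0 0 0 1]
T4·…·T1 = [3/26 18/13 0 0; 29/26 5/13 0 0; 0 0 -1 0; 0 0 0 1]
T5·…·T1 = [-9/26 -54/13 0 0; -87/26 -15/13 0 0; 0 0 -3/2 0; 0 0 0 1]
T6·…·T1 = [-54/169 -648/169 -15/26 0; -87/26 -15/13 0 0; 45/338 270/169 -18/13 0; 0 0 0 1]
det M = 81/4; M⁻¹ = [40/507 -4/13 -50/1521 0; -116/507 1/39 145/1521 0; -10/39 0 -8/13 0; 0 0 0 1]
M⁻¹ · (420/169, -201/104, 8379/6760)ᵀ = (3/4, -1/2, -7/5)ᵀ

p = (3/4, -1/2, -7/5)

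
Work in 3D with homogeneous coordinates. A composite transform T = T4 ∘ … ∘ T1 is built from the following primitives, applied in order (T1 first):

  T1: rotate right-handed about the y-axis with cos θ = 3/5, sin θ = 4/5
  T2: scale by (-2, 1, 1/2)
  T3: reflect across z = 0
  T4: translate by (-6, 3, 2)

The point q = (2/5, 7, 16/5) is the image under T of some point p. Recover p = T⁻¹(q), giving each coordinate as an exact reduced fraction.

T1 = [3/5 0 4/5 0; 0 1 0 0; -4/5 0 3/5 0; 0 0 0 1]
T2·T1 = [-6/5 0 -8/5 0; 0 1 0 0; -2/5 0 3/10 0; 0 0 0 1]
T3·…·T1 = [-6/5 0 -8/5 0; 0 1 0 0; 2/5 0 -3/10 0; 0 0 0 1]
T4·…·T1 = [-6/5 0 -8/5 -6; 0 1 0 3; 2/5 0 -3/10 2; 0 0 0 1]
det M = 1; M⁻¹ = [-3/10 0 8/5 -5; 0 1 0 -3; -2/5 0 -6/5 0; 0 0 0 1]
M⁻¹ · (2/5, 7, 16/5)ᵀ = (0, 4, -4)ᵀ

p = (0, 4, -4)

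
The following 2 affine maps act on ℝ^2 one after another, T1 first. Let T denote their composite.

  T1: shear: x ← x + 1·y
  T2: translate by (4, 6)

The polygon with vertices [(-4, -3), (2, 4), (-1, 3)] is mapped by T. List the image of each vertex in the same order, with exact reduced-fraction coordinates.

T1 shear: x ← x + 1·y: (-4, -3) → (-7, -3); (2, 4) → (6, 4); (-1, 3) → (2, 3)
T2 translate by (4, 6): (-7, -3) → (-3, 3); (6, 4) → (10, 10); (2, 3) → (6, 9)

image vertices: (-3, 3), (10, 10), (6, 9)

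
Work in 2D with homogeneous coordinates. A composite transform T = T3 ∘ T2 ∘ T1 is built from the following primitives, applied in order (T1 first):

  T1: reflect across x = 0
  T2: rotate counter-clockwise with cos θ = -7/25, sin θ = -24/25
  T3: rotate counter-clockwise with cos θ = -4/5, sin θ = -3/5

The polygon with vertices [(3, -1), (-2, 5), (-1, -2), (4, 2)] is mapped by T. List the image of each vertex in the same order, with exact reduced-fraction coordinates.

T1 reflect across x = 0: (3, -1) → (-3, -1); (-2, 5) → (2, 5); (-1, -2) → (1, -2); (4, 2) → (-4, 2)
T2 rotate counter-clockwise with cos θ = -7/25, sin θ = -24/25: (-3, -1) → (-3/25, 79/25); (2, 5) → (106/25, -83/25); (1, -2) → (-11/5, -2/5); (-4, 2) → (76/25, 82/25)
T3 rotate counter-clockwise with cos θ = -4/5, sin θ = -3/5: (-3/25, 79/25) → (249/125, -307/125); (106/25, -83/25) → (-673/125, 14/125); (-11/5, -2/5) → (38/25, 41/25); (76/25, 82/25) → (-58/125, -556/125)

image vertices: (249/125, -307/125), (-673/125, 14/125), (38/25, 41/25), (-58/125, -556/125)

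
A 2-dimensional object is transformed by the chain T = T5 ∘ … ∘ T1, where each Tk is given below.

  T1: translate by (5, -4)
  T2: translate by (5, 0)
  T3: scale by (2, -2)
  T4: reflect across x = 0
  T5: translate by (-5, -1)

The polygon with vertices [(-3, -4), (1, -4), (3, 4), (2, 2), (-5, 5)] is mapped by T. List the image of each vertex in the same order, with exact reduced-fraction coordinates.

T1 translate by (5, -4): (-3, -4) → (2, -8); (1, -4) → (6, -8); (3, 4) → (8, 0); (2, 2) → (7, -2); (-5, 5) → (0, 1)
T2 translate by (5, 0): (2, -8) → (7, -8); (6, -8) → (11, -8); (8, 0) → (13, 0); (7, -2) → (12, -2); (0, 1) → (5, 1)
T3 scale by (2, -2): (7, -8) → (14, 16); (11, -8) → (22, 16); (13, 0) → (26, 0); (12, -2) → (24, 4); (5, 1) → (10, -2)
T4 reflect across x = 0: (14, 16) → (-14, 16); (22, 16) → (-22, 16); (26, 0) → (-26, 0); (24, 4) → (-24, 4); (10, -2) → (-10, -2)
T5 translate by (-5, -1): (-14, 16) → (-19, 15); (-22, 16) → (-27, 15); (-26, 0) → (-31, -1); (-24, 4) → (-29, 3); (-10, -2) → (-15, -3)

image vertices: (-19, 15), (-27, 15), (-31, -1), (-29, 3), (-15, -3)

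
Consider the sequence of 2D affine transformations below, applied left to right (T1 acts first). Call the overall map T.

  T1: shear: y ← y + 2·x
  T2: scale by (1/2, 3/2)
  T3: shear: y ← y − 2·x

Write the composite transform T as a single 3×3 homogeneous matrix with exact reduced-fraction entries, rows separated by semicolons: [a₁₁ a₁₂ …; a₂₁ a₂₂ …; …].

T1 = [1 0 0; 2 1 0; 0 0 1]
T2·T1 = [1/2 0 0; 3 3/2 0; 0 0 1]
T3·…·T1 = [1/2 0 0; 2 3/2 0; 0 0 1]

T = [1/2 0 0; 2 3/2 0; 0 0 1]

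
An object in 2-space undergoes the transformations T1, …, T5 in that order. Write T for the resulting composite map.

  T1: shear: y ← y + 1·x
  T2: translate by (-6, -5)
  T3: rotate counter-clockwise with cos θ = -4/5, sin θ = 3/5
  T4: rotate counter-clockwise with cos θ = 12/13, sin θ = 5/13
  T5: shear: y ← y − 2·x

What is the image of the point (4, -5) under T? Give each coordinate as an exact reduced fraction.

T1 shear: y ← y + 1·x: (4, -5) → (4, -1)
T2 translate by (-6, -5): (4, -1) → (-2, -6)
T3 rotate counter-clockwise with cos θ = -4/5, sin θ = 3/5: (-2, -6) → (26/5, 18/5)
T4 rotate counter-clockwise with cos θ = 12/13, sin θ = 5/13: (26/5, 18/5) → (222/65, 346/65)
T5 shear: y ← y − 2·x: (222/65, 346/65) → (222/65, -98/65)

T(p) = (222/65, -98/65)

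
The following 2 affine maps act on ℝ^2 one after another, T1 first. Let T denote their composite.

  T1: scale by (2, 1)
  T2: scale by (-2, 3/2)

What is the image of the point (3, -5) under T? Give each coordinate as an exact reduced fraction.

T1 scale by (2, 1): (3, -5) → (6, -5)
T2 scale by (-2, 3/2): (6, -5) → (-12, -15/2)

T(p) = (-12, -15/2)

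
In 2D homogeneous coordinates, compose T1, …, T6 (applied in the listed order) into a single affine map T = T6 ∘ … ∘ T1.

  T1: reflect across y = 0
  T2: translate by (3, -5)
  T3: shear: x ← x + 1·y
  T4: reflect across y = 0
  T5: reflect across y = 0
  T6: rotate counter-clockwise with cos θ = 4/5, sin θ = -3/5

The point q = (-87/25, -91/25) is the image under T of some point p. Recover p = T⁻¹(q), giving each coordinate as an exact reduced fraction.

p = (7/5, 0)

T1 = [1 0 0; 0 -1 0; 0 0 1]
T2·T1 = [1 0 3; 0 -1 -5; 0 0 1]
T3·…·T1 = [1 -1 -2; 0 -1 -5; 0 0 1]
T4·…·T1 = [1 -1 -2; 0 1 5; 0 0 1]
T5·…·T1 = [1 -1 -2; 0 -1 -5; 0 0 1]
T6·…·T1 = [4/5 -7/5 -23/5; -3/5 -1/5 -14/5; 0 0 1]
det M = -1; M⁻¹ = [1/5 -7/5 -3; -3/5 -4/5 -5; 0 0 1]
M⁻¹ · (-87/25, -91/25)ᵀ = (7/5, 0)ᵀ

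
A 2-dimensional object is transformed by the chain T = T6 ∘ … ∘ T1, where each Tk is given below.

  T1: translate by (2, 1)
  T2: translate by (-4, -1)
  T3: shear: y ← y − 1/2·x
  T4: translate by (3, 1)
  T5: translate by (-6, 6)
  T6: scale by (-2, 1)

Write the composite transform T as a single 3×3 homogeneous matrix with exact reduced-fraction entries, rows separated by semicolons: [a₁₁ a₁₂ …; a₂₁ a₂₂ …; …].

T = [-2 0 10; -1/2 1 8; 0 0 1]

T1 = [1 0 2; 0 1 1; 0 0 1]
T2·T1 = [1 0 -2; 0 1 0; 0 0 1]
T3·…·T1 = [1 0 -2; -1/2 1 1; 0 0 1]
T4·…·T1 = [1 0 1; -1/2 1 2; 0 0 1]
T5·…·T1 = [1 0 -5; -1/2 1 8; 0 0 1]
T6·…·T1 = [-2 0 10; -1/2 1 8; 0 0 1]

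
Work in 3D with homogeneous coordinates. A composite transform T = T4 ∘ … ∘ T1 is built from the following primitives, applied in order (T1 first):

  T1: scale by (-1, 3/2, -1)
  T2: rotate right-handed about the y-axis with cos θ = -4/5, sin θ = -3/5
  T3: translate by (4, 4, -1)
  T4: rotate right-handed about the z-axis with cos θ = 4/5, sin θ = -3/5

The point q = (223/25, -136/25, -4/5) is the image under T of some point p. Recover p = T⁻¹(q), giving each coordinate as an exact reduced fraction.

p = (5, -2, 4)

T1 = [-1 0 0 0; 0 3/2 0 0; 0 0 -1 0; 0 0 0 1]
T2·T1 = [4/5 0 3/5 0; 0 3/2 0 0; -3/5 0 4/5 0; 0 0 0 1]
T3·…·T1 = [4/5 0 3/5 4; 0 3/2 0 4; -3/5 0 4/5 -1; 0 0 0 1]
T4·…·T1 = [16/25 9/10 12/25 28/5; -12/25 6/5 -9/25 4/5; -3/5 0 4/5 -1; 0 0 0 1]
det M = 3/2; M⁻¹ = [16/25 -12/25 -3/5 -19/5; 2/5 8/15 0 -8/3; 12/25 -9/25 4/5 -8/5; 0 0 0 1]
M⁻¹ · (223/25, -136/25, -4/5)ᵀ = (5, -2, 4)ᵀ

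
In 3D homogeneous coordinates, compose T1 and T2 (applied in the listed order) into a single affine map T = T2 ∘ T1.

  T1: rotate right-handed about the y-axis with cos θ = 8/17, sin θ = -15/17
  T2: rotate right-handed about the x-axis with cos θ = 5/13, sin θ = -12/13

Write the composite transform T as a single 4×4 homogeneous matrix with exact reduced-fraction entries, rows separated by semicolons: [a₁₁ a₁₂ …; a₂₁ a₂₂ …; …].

T1 = [8/17 0 -15/17 0; 0 1 0 0; 15/17 0 8/17 0; 0 0 0 1]
T2·T1 = [8/17 0 -15/17 0; 180/221 5/13 96/221 0; 75/221 -12/13 40/221 0; 0 0 0 1]

T = [8/17 0 -15/17 0; 180/221 5/13 96/221 0; 75/221 -12/13 40/221 0; 0 0 0 1]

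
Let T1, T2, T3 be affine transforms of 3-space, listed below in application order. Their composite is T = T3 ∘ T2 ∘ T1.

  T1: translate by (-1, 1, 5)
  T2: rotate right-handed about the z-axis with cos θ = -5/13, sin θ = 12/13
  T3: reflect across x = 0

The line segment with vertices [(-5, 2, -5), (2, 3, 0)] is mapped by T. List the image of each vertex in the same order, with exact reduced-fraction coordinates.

image vertices: (6/13, -87/13, 0), (53/13, -8/13, 5)

T1 translate by (-1, 1, 5): (-5, 2, -5) → (-6, 3, 0); (2, 3, 0) → (1, 4, 5)
T2 rotate right-handed about the z-axis with cos θ = -5/13, sin θ = 12/13: (-6, 3, 0) → (-6/13, -87/13, 0); (1, 4, 5) → (-53/13, -8/13, 5)
T3 reflect across x = 0: (-6/13, -87/13, 0) → (6/13, -87/13, 0); (-53/13, -8/13, 5) → (53/13, -8/13, 5)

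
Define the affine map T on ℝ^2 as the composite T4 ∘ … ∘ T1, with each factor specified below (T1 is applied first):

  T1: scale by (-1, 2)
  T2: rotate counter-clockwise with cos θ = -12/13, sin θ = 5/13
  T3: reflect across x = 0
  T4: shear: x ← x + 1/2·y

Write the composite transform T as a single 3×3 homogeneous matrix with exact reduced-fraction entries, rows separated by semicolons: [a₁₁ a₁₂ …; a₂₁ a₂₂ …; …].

T1 = [-1 0 0; 0 2 0; 0 0 1]
T2·T1 = [12/13 -10/13 0; -5/13 -24/13 0; 0 0 1]
T3·…·T1 = [-12/13 10/13 0; -5/13 -24/13 0; 0 0 1]
T4·…·T1 = [-29/26 -2/13 0; -5/13 -24/13 0; 0 0 1]

T = [-29/26 -2/13 0; -5/13 -24/13 0; 0 0 1]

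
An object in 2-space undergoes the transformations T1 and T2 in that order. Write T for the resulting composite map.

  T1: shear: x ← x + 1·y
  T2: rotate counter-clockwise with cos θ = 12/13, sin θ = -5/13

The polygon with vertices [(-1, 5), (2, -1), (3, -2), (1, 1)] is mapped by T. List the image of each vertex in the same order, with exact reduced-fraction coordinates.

T1 shear: x ← x + 1·y: (-1, 5) → (4, 5); (2, -1) → (1, -1); (3, -2) → (1, -2); (1, 1) → (2, 1)
T2 rotate counter-clockwise with cos θ = 12/13, sin θ = -5/13: (4, 5) → (73/13, 40/13); (1, -1) → (7/13, -17/13); (1, -2) → (2/13, -29/13); (2, 1) → (29/13, 2/13)

image vertices: (73/13, 40/13), (7/13, -17/13), (2/13, -29/13), (29/13, 2/13)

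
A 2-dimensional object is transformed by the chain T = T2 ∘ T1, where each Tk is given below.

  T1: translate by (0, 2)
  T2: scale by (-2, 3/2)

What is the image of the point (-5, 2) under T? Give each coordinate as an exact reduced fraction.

T1 translate by (0, 2): (-5, 2) → (-5, 4)
T2 scale by (-2, 3/2): (-5, 4) → (10, 6)

T(p) = (10, 6)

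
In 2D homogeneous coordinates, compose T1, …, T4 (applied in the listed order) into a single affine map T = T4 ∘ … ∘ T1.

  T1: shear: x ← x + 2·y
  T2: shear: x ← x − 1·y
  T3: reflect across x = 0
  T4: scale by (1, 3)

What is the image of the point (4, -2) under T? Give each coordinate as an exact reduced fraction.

T(p) = (-2, -6)

T1 shear: x ← x + 2·y: (4, -2) → (0, -2)
T2 shear: x ← x − 1·y: (0, -2) → (2, -2)
T3 reflect across x = 0: (2, -2) → (-2, -2)
T4 scale by (1, 3): (-2, -2) → (-2, -6)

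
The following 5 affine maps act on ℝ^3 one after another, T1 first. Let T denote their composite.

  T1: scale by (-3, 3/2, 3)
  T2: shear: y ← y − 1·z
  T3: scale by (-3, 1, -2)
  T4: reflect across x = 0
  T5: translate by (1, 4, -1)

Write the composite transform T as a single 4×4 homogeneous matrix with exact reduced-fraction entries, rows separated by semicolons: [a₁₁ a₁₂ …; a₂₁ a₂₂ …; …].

T1 = [-3 0 0 0; 0 3/2 0 0; 0 0 3 0; 0 0 0 1]
T2·T1 = [-3 0 0 0; 0 3/2 -3 0; 0 0 3 0; 0 0 0 1]
T3·…·T1 = [9 0 0 0; 0 3/2 -3 0; 0 0 -6 0; 0 0 0 1]
T4·…·T1 = [-9 0 0 0; 0 3/2 -3 0; 0 0 -6 0; 0 0 0 1]
T5·…·T1 = [-9 0 0 1; 0 3/2 -3 4; 0 0 -6 -1; 0 0 0 1]

T = [-9 0 0 1; 0 3/2 -3 4; 0 0 -6 -1; 0 0 0 1]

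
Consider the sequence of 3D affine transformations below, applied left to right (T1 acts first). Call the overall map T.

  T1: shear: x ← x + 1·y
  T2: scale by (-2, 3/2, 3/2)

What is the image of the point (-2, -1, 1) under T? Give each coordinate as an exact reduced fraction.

T1 shear: x ← x + 1·y: (-2, -1, 1) → (-3, -1, 1)
T2 scale by (-2, 3/2, 3/2): (-3, -1, 1) → (6, -3/2, 3/2)

T(p) = (6, -3/2, 3/2)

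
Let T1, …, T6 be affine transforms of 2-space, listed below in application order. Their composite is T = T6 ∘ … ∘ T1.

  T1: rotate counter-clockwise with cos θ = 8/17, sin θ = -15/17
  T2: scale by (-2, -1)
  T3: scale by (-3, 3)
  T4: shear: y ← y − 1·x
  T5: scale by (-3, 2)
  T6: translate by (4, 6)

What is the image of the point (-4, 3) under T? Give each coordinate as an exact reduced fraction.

T(p) = (-166/17, -558/17)

T1 rotate counter-clockwise with cos θ = 8/17, sin θ = -15/17: (-4, 3) → (13/17, 84/17)
T2 scale by (-2, -1): (13/17, 84/17) → (-26/17, -84/17)
T3 scale by (-3, 3): (-26/17, -84/17) → (78/17, -252/17)
T4 shear: y ← y − 1·x: (78/17, -252/17) → (78/17, -330/17)
T5 scale by (-3, 2): (78/17, -330/17) → (-234/17, -660/17)
T6 translate by (4, 6): (-234/17, -660/17) → (-166/17, -558/17)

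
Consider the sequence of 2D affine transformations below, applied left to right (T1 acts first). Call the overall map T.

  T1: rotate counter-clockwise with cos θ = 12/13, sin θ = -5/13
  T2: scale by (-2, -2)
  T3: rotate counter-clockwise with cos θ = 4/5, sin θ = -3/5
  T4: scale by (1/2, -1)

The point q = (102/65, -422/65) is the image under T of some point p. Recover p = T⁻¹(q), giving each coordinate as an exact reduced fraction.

T1 = [12/13 5/13 0; -5/13 12/13 0; 0 0 1]
T2·T1 = [-24/13 -10/13 0; 10/13 -24/13 0; 0 0 1]
T3·…·T1 = [-66/65 -112/65 0; 112/65 -66/65 0; 0 0 1]
T4·…·T1 = [-33/65 -56/65 0; -112/65 66/65 0; 0 0 1]
det M = -2; M⁻¹ = [-33/65 -28/65 0; -56/65 33/130 0; 0 0 1]
M⁻¹ · (102/65, -422/65)ᵀ = (2, -3)ᵀ

p = (2, -3)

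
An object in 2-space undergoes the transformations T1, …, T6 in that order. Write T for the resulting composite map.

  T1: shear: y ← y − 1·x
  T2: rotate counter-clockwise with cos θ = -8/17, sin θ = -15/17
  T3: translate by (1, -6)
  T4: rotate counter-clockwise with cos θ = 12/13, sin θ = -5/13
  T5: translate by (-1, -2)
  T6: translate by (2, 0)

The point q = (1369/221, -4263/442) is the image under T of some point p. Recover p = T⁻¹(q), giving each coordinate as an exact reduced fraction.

T1 = [1 0 0; -1 1 0; 0 0 1]
T2·T1 = [-23/17 15/17 0; -7/17 -8/17 0; 0 0 1]
T3·…·T1 = [-23/17 15/17 1; -7/17 -8/17 -6; 0 0 1]
T4·…·T1 = [-311/221 140/221 -18/13; 31/221 -171/221 -77/13; 0 0 1]
T5·…·T1 = [-311/221 140/221 -31/13; 31/221 -171/221 -103/13; 0 0 1]
T6·…·T1 = [-311/221 140/221 -5/13; 31/221 -171/221 -103/13; 0 0 1]
det M = 1; M⁻¹ = [-171/221 -140/221 -1175/221; -31/221 -311/221 -2476/221; 0 0 1]
M⁻¹ · (1369/221, -4263/442)ᵀ = (-4, 3/2)ᵀ

p = (-4, 3/2)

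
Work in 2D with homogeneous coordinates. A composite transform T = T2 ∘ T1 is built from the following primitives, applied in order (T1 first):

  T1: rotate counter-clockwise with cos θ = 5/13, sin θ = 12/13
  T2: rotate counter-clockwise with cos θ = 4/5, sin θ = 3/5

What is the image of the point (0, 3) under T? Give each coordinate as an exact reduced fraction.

T1 rotate counter-clockwise with cos θ = 5/13, sin θ = 12/13: (0, 3) → (-36/13, 15/13)
T2 rotate counter-clockwise with cos θ = 4/5, sin θ = 3/5: (-36/13, 15/13) → (-189/65, -48/65)

T(p) = (-189/65, -48/65)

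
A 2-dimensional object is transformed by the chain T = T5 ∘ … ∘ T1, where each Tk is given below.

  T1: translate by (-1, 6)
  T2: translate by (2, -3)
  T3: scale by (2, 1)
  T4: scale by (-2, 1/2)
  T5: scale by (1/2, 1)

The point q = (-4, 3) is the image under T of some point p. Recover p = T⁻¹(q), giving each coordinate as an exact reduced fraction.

p = (1, 3)

T1 = [1 0 -1; 0 1 6; 0 0 1]
T2·T1 = [1 0 1; 0 1 3; 0 0 1]
T3·…·T1 = [2 0 2; 0 1 3; 0 0 1]
T4·…·T1 = [-4 0 -4; 0 1/2 3/2; 0 0 1]
T5·…·T1 = [-2 0 -2; 0 1/2 3/2; 0 0 1]
det M = -1; M⁻¹ = [-1/2 0 -1; 0 2 -3; 0 0 1]
M⁻¹ · (-4, 3)ᵀ = (1, 3)ᵀ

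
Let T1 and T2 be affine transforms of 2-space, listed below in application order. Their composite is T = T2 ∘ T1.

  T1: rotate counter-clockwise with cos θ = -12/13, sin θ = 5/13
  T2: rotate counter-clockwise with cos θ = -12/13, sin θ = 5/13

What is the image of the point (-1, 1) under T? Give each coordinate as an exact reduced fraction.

T1 rotate counter-clockwise with cos θ = -12/13, sin θ = 5/13: (-1, 1) → (7/13, -17/13)
T2 rotate counter-clockwise with cos θ = -12/13, sin θ = 5/13: (7/13, -17/13) → (1/169, 239/169)

T(p) = (1/169, 239/169)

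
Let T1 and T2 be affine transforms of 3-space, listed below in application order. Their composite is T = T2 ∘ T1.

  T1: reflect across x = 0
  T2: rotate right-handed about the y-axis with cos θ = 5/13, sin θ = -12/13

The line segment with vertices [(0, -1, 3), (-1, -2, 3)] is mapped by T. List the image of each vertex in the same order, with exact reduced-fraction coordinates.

image vertices: (-36/13, -1, 15/13), (-31/13, -2, 27/13)

T1 reflect across x = 0: (0, -1, 3) → (0, -1, 3); (-1, -2, 3) → (1, -2, 3)
T2 rotate right-handed about the y-axis with cos θ = 5/13, sin θ = -12/13: (0, -1, 3) → (-36/13, -1, 15/13); (1, -2, 3) → (-31/13, -2, 27/13)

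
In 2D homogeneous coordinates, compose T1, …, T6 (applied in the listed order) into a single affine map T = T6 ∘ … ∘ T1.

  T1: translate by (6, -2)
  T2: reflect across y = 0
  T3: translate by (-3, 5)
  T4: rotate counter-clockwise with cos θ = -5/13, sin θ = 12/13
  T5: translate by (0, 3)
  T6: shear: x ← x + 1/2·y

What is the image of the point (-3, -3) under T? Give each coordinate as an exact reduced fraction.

T(p) = (-251/26, -11/13)

T1 translate by (6, -2): (-3, -3) → (3, -5)
T2 reflect across y = 0: (3, -5) → (3, 5)
T3 translate by (-3, 5): (3, 5) → (0, 10)
T4 rotate counter-clockwise with cos θ = -5/13, sin θ = 12/13: (0, 10) → (-120/13, -50/13)
T5 translate by (0, 3): (-120/13, -50/13) → (-120/13, -11/13)
T6 shear: x ← x + 1/2·y: (-120/13, -11/13) → (-251/26, -11/13)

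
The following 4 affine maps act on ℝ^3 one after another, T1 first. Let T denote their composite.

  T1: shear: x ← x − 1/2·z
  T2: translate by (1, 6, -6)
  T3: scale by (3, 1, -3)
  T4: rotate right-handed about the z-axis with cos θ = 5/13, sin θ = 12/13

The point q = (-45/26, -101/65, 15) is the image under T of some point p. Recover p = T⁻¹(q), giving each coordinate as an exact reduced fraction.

T1 = [1 0 -1/2 0; 0 1 0 0; 0 0 1 0; 0 0 0 1]
T2·T1 = [1 0 -1/2 1; 0 1 0 6; 0 0 1 -6; 0 0 0 1]
T3·…·T1 = [3 0 -3/2 3; 0 1 0 6; 0 0 -3 18; 0 0 0 1]
T4·…·T1 = [15/13 -12/13 -15/26 -57/13; 36/13 5/13 -18/13 66/13; 0 0 -3 18; 0 0 0 1]
det M = -9; M⁻¹ = [5/39 4/13 -1/6 2; -12/13 5/13 0 -6; 0 0 -1/3 6; 0 0 0 1]
M⁻¹ · (-45/26, -101/65, 15)ᵀ = (-6/5, -5, 1)ᵀ

p = (-6/5, -5, 1)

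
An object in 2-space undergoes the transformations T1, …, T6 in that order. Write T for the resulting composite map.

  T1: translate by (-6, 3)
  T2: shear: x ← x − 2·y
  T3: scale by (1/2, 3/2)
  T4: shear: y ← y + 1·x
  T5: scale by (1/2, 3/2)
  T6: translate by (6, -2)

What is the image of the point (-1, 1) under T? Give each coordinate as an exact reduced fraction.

T(p) = (9/4, -17/4)

T1 translate by (-6, 3): (-1, 1) → (-7, 4)
T2 shear: x ← x − 2·y: (-7, 4) → (-15, 4)
T3 scale by (1/2, 3/2): (-15, 4) → (-15/2, 6)
T4 shear: y ← y + 1·x: (-15/2, 6) → (-15/2, -3/2)
T5 scale by (1/2, 3/2): (-15/2, -3/2) → (-15/4, -9/4)
T6 translate by (6, -2): (-15/4, -9/4) → (9/4, -17/4)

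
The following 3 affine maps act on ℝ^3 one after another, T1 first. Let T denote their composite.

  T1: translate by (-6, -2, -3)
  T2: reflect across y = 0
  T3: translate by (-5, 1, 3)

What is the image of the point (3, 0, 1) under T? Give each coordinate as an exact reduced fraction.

T(p) = (-8, 3, 1)

T1 translate by (-6, -2, -3): (3, 0, 1) → (-3, -2, -2)
T2 reflect across y = 0: (-3, -2, -2) → (-3, 2, -2)
T3 translate by (-5, 1, 3): (-3, 2, -2) → (-8, 3, 1)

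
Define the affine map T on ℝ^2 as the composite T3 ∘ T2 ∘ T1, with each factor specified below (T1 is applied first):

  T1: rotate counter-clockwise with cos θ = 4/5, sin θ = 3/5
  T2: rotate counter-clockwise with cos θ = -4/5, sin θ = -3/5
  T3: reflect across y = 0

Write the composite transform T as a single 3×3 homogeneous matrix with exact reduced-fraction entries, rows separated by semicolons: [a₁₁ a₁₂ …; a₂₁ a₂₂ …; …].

T1 = [4/5 -3/5 0; 3/5 4/5 0; 0 0 1]
T2·T1 = [-7/25 24/25 0; -24/25 -7/25 0; 0 0 1]
T3·…·T1 = [-7/25 24/25 0; 24/25 7/25 0; 0 0 1]

T = [-7/25 24/25 0; 24/25 7/25 0; 0 0 1]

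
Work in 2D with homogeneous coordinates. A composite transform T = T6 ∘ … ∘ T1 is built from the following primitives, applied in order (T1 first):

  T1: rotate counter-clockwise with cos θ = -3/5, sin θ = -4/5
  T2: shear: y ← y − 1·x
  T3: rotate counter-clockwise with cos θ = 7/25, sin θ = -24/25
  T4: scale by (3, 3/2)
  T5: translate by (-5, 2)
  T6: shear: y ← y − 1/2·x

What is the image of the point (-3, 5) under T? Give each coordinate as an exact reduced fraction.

T1 rotate counter-clockwise with cos θ = -3/5, sin θ = -4/5: (-3, 5) → (29/5, -3/5)
T2 shear: y ← y − 1·x: (29/5, -3/5) → (29/5, -32/5)
T3 rotate counter-clockwise with cos θ = 7/25, sin θ = -24/25: (29/5, -32/5) → (-113/25, -184/25)
T4 scale by (3, 3/2): (-113/25, -184/25) → (-339/25, -276/25)
T5 translate by (-5, 2): (-339/25, -276/25) → (-464/25, -226/25)
T6 shear: y ← y − 1/2·x: (-464/25, -226/25) → (-464/25, 6/25)

T(p) = (-464/25, 6/25)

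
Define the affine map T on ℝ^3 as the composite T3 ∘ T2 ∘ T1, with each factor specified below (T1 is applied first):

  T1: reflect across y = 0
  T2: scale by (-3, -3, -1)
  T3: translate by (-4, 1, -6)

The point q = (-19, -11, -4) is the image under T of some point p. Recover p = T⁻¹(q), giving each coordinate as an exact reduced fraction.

p = (5, -4, -2)

T1 = [1 0 0 0; 0 -1 0 0; 0 0 1 0; 0 0 0 1]
T2·T1 = [-3 0 0 0; 0 3 0 0; 0 0 -1 0; 0 0 0 1]
T3·…·T1 = [-3 0 0 -4; 0 3 0 1; 0 0 -1 -6; 0 0 0 1]
det M = 9; M⁻¹ = [-1/3 0 0 -4/3; 0 1/3 0 -1/3; 0 0 -1 -6; 0 0 0 1]
M⁻¹ · (-19, -11, -4)ᵀ = (5, -4, -2)ᵀ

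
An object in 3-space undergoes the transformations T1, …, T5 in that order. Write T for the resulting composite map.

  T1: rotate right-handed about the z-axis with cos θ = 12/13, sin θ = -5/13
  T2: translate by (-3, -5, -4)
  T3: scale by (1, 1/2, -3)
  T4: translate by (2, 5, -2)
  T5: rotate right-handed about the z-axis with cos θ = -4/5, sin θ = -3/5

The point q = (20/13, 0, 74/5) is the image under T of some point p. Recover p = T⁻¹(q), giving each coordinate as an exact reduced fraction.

p = (1, -3, -8/5)

T1 = [12/13 5/13 0 0; -5/13 12/13 0 0; 0 0 1 0; 0 0 0 1]
T2·T1 = [12/13 5/13 0 -3; -5/13 12/13 0 -5; 0 0 1 -4; 0 0 0 1]
T3·…·T1 = [12/13 5/13 0 -3; -5/26 6/13 0 -5/2; 0 0 -3 12; 0 0 0 1]
T4·…·T1 = [12/13 5/13 0 -1; -5/26 6/13 0 5/2; 0 0 -3 10; 0 0 0 1]
T5·…·T1 = [-111/130 -2/65 0 23/10; -2/5 -3/5 0 -7/5; 0 0 -3 10; 0 0 0 1]
det M = -3/2; M⁻¹ = [-6/5 4/65 0 37/13; 4/5 -111/65 0 -55/13; 0 0 -1/3 10/3; 0 0 0 1]
M⁻¹ · (20/13, 0, 74/5)ᵀ = (1, -3, -8/5)ᵀ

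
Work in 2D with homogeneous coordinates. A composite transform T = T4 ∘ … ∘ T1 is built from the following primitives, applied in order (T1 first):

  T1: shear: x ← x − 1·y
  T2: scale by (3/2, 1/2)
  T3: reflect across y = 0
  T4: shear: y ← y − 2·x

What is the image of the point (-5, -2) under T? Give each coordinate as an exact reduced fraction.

T(p) = (-9/2, 10)

T1 shear: x ← x − 1·y: (-5, -2) → (-3, -2)
T2 scale by (3/2, 1/2): (-3, -2) → (-9/2, -1)
T3 reflect across y = 0: (-9/2, -1) → (-9/2, 1)
T4 shear: y ← y − 2·x: (-9/2, 1) → (-9/2, 10)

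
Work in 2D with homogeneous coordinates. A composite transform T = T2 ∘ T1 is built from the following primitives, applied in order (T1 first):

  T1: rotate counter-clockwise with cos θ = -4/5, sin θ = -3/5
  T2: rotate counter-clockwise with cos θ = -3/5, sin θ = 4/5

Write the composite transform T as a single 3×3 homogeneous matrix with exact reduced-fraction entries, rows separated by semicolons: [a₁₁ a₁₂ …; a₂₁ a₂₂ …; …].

T = [24/25 7/25 0; -7/25 24/25 0; 0 0 1]

T1 = [-4/5 3/5 0; -3/5 -4/5 0; 0 0 1]
T2·T1 = [24/25 7/25 0; -7/25 24/25 0; 0 0 1]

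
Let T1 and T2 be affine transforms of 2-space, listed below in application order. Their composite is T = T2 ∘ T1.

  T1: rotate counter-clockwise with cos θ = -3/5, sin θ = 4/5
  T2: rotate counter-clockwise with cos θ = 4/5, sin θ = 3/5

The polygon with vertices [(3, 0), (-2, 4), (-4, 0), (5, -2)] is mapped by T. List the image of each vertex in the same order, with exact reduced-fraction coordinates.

T1 rotate counter-clockwise with cos θ = -3/5, sin θ = 4/5: (3, 0) → (-9/5, 12/5); (-2, 4) → (-2, -4); (-4, 0) → (12/5, -16/5); (5, -2) → (-7/5, 26/5)
T2 rotate counter-clockwise with cos θ = 4/5, sin θ = 3/5: (-9/5, 12/5) → (-72/25, 21/25); (-2, -4) → (4/5, -22/5); (12/5, -16/5) → (96/25, -28/25); (-7/5, 26/5) → (-106/25, 83/25)

image vertices: (-72/25, 21/25), (4/5, -22/5), (96/25, -28/25), (-106/25, 83/25)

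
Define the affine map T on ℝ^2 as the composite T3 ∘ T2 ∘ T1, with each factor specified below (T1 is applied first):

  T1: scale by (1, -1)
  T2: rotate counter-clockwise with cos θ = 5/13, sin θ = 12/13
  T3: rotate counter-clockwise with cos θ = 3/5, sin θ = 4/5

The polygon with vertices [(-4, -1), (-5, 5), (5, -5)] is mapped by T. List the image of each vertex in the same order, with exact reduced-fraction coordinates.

image vertices: (76/65, -257/65), (89/13, -23/13), (-89/13, 23/13)

T1 scale by (1, -1): (-4, -1) → (-4, 1); (-5, 5) → (-5, -5); (5, -5) → (5, 5)
T2 rotate counter-clockwise with cos θ = 5/13, sin θ = 12/13: (-4, 1) → (-32/13, -43/13); (-5, -5) → (35/13, -85/13); (5, 5) → (-35/13, 85/13)
T3 rotate counter-clockwise with cos θ = 3/5, sin θ = 4/5: (-32/13, -43/13) → (76/65, -257/65); (35/13, -85/13) → (89/13, -23/13); (-35/13, 85/13) → (-89/13, 23/13)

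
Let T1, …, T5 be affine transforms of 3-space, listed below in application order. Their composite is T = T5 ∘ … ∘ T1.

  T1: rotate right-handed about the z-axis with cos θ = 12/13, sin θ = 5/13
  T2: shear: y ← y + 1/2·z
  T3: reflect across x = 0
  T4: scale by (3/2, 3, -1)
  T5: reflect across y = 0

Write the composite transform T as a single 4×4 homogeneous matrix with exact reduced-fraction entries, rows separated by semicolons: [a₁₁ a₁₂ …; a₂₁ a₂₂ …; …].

T1 = [12/13 -5/13 0 0; 5/13 12/13 0 0; 0 0 1 0; 0 0 0 1]
T2·T1 = [12/13 -5/13 0 0; 5/13 12/13 1/2 0; 0 0 1 0; 0 0 0 1]
T3·…·T1 = [-12/13 5/13 0 0; 5/13 12/13 1/2 0; 0 0 1 0; 0 0 0 1]
T4·…·T1 = [-18/13 15/26 0 0; 15/13 36/13 3/2 0; 0 0 -1 0; 0 0 0 1]
T5·…·T1 = [-18/13 15/26 0 0; -15/13 -36/13 -3/2 0; 0 0 -1 0; 0 0 0 1]

T = [-18/13 15/26 0 0; -15/13 -36/13 -3/2 0; 0 0 -1 0; 0 0 0 1]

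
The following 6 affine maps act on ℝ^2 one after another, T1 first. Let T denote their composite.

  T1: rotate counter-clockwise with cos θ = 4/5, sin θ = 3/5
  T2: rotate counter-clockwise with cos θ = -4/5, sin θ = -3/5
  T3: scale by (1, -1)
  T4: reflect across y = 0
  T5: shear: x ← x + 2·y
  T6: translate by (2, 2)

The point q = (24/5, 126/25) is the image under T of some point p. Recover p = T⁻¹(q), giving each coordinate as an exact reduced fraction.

p = (-2, -4)

T1 = [4/5 -3/5 0; 3/5 4/5 0; 0 0 1]
T2·T1 = [-7/25 24/25 0; -24/25 -7/25 0; 0 0 1]
T3·…·T1 = [-7/25 24/25 0; 24/25 7/25 0; 0 0 1]
T4·…·T1 = [-7/25 24/25 0; -24/25 -7/25 0; 0 0 1]
T5·…·T1 = [-11/5 2/5 0; -24/25 -7/25 0; 0 0 1]
T6·…·T1 = [-11/5 2/5 2; -24/25 -7/25 2; 0 0 1]
det M = 1; M⁻¹ = [-7/25 -2/5 34/25; 24/25 -11/5 62/25; 0 0 1]
M⁻¹ · (24/5, 126/25)ᵀ = (-2, -4)ᵀ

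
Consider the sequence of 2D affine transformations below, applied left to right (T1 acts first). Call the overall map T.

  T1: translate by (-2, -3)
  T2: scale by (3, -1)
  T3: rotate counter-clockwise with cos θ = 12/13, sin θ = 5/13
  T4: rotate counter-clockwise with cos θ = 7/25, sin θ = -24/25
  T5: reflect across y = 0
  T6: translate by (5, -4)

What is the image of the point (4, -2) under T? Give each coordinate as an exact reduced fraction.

T(p) = (4114/325, -802/325)

T1 translate by (-2, -3): (4, -2) → (2, -5)
T2 scale by (3, -1): (2, -5) → (6, 5)
T3 rotate counter-clockwise with cos θ = 12/13, sin θ = 5/13: (6, 5) → (47/13, 90/13)
T4 rotate counter-clockwise with cos θ = 7/25, sin θ = -24/25: (47/13, 90/13) → (2489/325, -498/325)
T5 reflect across y = 0: (2489/325, -498/325) → (2489/325, 498/325)
T6 translate by (5, -4): (2489/325, 498/325) → (4114/325, -802/325)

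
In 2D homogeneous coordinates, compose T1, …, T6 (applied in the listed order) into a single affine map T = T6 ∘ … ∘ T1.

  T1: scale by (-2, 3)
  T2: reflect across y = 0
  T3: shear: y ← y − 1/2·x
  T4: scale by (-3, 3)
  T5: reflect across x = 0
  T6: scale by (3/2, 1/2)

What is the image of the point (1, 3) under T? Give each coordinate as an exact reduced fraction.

T1 scale by (-2, 3): (1, 3) → (-2, 9)
T2 reflect across y = 0: (-2, 9) → (-2, -9)
T3 shear: y ← y − 1/2·x: (-2, -9) → (-2, -8)
T4 scale by (-3, 3): (-2, -8) → (6, -24)
T5 reflect across x = 0: (6, -24) → (-6, -24)
T6 scale by (3/2, 1/2): (-6, -24) → (-9, -12)

T(p) = (-9, -12)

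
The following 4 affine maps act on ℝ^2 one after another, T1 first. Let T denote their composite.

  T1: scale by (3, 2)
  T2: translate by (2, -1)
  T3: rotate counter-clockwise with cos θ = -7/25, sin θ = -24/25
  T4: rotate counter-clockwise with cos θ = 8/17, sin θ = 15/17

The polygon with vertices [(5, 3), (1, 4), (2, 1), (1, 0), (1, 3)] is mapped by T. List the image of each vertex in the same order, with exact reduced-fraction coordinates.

T1 scale by (3, 2): (5, 3) → (15, 6); (1, 4) → (3, 8); (2, 1) → (6, 2); (1, 0) → (3, 0); (1, 3) → (3, 6)
T2 translate by (2, -1): (15, 6) → (17, 5); (3, 8) → (5, 7); (6, 2) → (8, 1); (3, 0) → (5, -1); (3, 6) → (5, 5)
T3 rotate counter-clockwise with cos θ = -7/25, sin θ = -24/25: (17, 5) → (1/25, -443/25); (5, 7) → (133/25, -169/25); (8, 1) → (-32/25, -199/25); (5, -1) → (-59/25, -113/25); (5, 5) → (17/5, -31/5)
T4 rotate counter-clockwise with cos θ = 8/17, sin θ = 15/17: (1/25, -443/25) → (6653/425, -3529/425); (133/25, -169/25) → (3599/425, 643/425); (-32/25, -199/25) → (2729/425, -2072/425); (-59/25, -113/25) → (1223/425, -1789/425); (17/5, -31/5) → (601/85, 7/85)

image vertices: (6653/425, -3529/425), (3599/425, 643/425), (2729/425, -2072/425), (1223/425, -1789/425), (601/85, 7/85)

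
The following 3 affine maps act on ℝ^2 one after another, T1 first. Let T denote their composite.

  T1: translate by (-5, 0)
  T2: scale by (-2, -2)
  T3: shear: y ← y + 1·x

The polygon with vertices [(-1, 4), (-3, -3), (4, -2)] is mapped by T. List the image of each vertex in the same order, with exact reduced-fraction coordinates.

image vertices: (12, 4), (16, 22), (2, 6)

T1 translate by (-5, 0): (-1, 4) → (-6, 4); (-3, -3) → (-8, -3); (4, -2) → (-1, -2)
T2 scale by (-2, -2): (-6, 4) → (12, -8); (-8, -3) → (16, 6); (-1, -2) → (2, 4)
T3 shear: y ← y + 1·x: (12, -8) → (12, 4); (16, 6) → (16, 22); (2, 4) → (2, 6)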